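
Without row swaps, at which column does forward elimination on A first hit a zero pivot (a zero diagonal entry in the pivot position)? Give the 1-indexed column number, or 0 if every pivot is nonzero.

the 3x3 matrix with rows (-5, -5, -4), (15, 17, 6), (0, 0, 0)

Naive forward elimination:
R2 <- R2 - (-3)*R1:  [  0   2  -6 ]
Matrix at this point:
[ -5  -5  -4 ]
[  0   2  -6 ]
[  0   0   0 ]
Pivot entry (3,3) in the last row is zero and there are no rows below to swap with -> zero pivot in column 3 (A is singular).

first zero-pivot column = 3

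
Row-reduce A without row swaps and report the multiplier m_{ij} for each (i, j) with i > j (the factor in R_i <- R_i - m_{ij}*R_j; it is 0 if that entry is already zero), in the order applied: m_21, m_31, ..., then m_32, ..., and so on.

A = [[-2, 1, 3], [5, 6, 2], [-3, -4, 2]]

Forward elimination:
R2 <- R2 - (-5/2)*R1:  [    0  17/2  19/2 ]
R3 <- R3 - (3/2)*R1:  [     0  -11/2   -5/2 ]
R3 <- R3 - (-11/17)*R2:  [     0      0  62/17 ]
Multipliers (in order of application): m_{21} = -5/2, m_{31} = 3/2, m_{32} = -11/17

multipliers: -5/2, 3/2, -11/17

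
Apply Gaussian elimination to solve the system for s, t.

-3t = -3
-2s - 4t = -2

(-1, 1)

Forward elimination on [A|b]:
R1 <-> R2   (pivot in column 1 was zero)
[ -2  -4  -2 ]
[  0  -3  -3 ]
Row echelon form:
[ -2  -4  |  -2 ]
[  0  -3  |  -3 ]
Back-substitution:
t = (-3) / -3 = 1
s = (-2 - (-4)*(1)) / -2 = -1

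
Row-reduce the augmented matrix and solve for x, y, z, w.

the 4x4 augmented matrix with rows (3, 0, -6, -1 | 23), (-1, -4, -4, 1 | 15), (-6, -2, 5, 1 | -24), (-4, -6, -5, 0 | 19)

Forward elimination on [A|b]:
R2 <- R2 - (-1/3)*R1:  [    0    -4    -6   2/3  68/3 ]
R3 <- R3 - (-2)*R1:  [  0  -2  -7  -1  22 ]
R4 <- R4 - (-4/3)*R1:  [     0     -6    -13   -4/3  149/3 ]
R3 <- R3 - (1/2)*R2:  [    0     0    -4  -4/3  32/3 ]
R4 <- R4 - (3/2)*R2:  [    0     0    -4  -7/3  47/3 ]
R4 <- R4 - (1)*R3:  [  0   0   0  -1   5 ]
Row echelon form:
[ 3   0  -6    -1  |    23 ]
[ 0  -4  -6   2/3  |  68/3 ]
[ 0   0  -4  -4/3  |  32/3 ]
[ 0   0   0    -1  |     5 ]
Back-substitution:
w = (5) / -1 = -5
z = (32/3 - (-4/3)*(-5)) / -4 = -1
y = (68/3 - (-6)*(-1) - (2/3)*(-5)) / -4 = -5
x = (23 - (-6)*(-1) - (-1)*(-5)) / 3 = 4

(4, -5, -1, -5)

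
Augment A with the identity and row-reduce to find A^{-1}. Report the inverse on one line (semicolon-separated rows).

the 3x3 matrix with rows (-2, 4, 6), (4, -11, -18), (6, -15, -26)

Gauss-Jordan on [A | I]:
R1 <- (1/-2)*R1:  [    1    -2    -3  |  -1/2     0     0 ]
R2 <- R2 - (4)*R1:  [  0  -3  -6  |   2   1   0 ]
R3 <- R3 - (6)*R1:  [  0  -3  -8  |   3   0   1 ]
R2 <- (1/-3)*R2:  [    0     1     2  |  -2/3  -1/3     0 ]
R1 <- R1 - (-2)*R2:  [     1      0      1  |  -11/6   -2/3      0 ]
R3 <- R3 - (-3)*R2:  [  0   0  -2  |   1  -1   1 ]
R3 <- (1/-2)*R3:  [    0     0     1  |  -1/2   1/2  -1/2 ]
R1 <- R1 - (1)*R3:  [    1     0     0  |  -4/3  -7/6   1/2 ]
R2 <- R2 - (2)*R3:  [    0     1     0  |   1/3  -4/3     1 ]
Right block of [I | A^{-1}] is the inverse:
[ -4/3  -7/6   1/2 ]
[  1/3  -4/3     1 ]
[ -1/2   1/2  -1/2 ]

inverse = [-4/3 -7/6 1/2; 1/3 -4/3 1; -1/2 1/2 -1/2]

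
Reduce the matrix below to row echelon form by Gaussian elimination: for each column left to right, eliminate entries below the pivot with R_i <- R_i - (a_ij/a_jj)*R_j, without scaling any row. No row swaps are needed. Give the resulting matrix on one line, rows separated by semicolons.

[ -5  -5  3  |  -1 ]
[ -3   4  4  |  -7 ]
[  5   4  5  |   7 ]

REF = [-5 -5 3 -1; 0 7 11/5 -32/5; 0 0 291/35 178/35]

Forward elimination:
R2 <- R2 - (3/5)*R1:  [     0      7   11/5  -32/5 ]
R3 <- R3 - (-1)*R1:  [  0  -1   8   6 ]
R3 <- R3 - (-1/7)*R2:  [      0       0  291/35  178/35 ]
Row echelon form:
[ -5  -5       3  |      -1 ]
[  0   7    11/5  |   -32/5 ]
[  0   0  291/35  |  178/35 ]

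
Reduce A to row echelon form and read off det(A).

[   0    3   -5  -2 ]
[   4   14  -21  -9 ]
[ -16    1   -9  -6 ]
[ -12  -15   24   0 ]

det(A) = -72

Forward elimination:
R1 <-> R2   (pivot in column 1 was zero)
[   4   14  -21  -9 ]
[   0    3   -5  -2 ]
[ -16    1   -9  -6 ]
[ -12  -15   24   0 ]
R3 <- R3 - (-4)*R1:  [   0   57  -93  -42 ]
R4 <- R4 - (-3)*R1:  [   0   27  -39  -27 ]
R3 <- R3 - (19)*R2:  [  0   0   2  -4 ]
R4 <- R4 - (9)*R2:  [  0   0   6  -9 ]
R4 <- R4 - (3)*R3:  [ 0  0  0  3 ]
Upper-triangular form:
[ 4  14  -21  -9 ]
[ 0   3   -5  -2 ]
[ 0   0    2  -4 ]
[ 0   0    0   3 ]
det(A) = (-1)^1 * (4) * (3) * (2) * (3) = -72  (1 row swap -> sign -1)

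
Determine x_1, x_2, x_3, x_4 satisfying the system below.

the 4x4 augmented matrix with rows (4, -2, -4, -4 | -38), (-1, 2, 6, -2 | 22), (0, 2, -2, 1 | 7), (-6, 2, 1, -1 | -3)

Forward elimination on [A|b]:
R2 <- R2 - (-1/4)*R1:  [    0   3/2     5    -3  25/2 ]
R4 <- R4 - (-3/2)*R1:  [   0   -1   -5   -7  -60 ]
R3 <- R3 - (4/3)*R2:  [     0      0  -26/3      5  -29/3 ]
R4 <- R4 - (-2/3)*R2:  [      0       0    -5/3      -9  -155/3 ]
R4 <- R4 - (5/26)*R3:  [        0         0         0   -259/26  -1295/26 ]
Row echelon form:
[ 4   -2     -4       -4  |       -38 ]
[ 0  3/2      5       -3  |      25/2 ]
[ 0    0  -26/3        5  |     -29/3 ]
[ 0    0      0  -259/26  |  -1295/26 ]
Back-substitution:
x_4 = (-1295/26) / (-259/26) = 5
x_3 = (-29/3 - (5)*(5)) / (-26/3) = 4
x_2 = (25/2 - (5)*(4) - (-3)*(5)) / (3/2) = 5
x_1 = (-38 - (-2)*(5) - (-4)*(4) - (-4)*(5)) / 4 = 2

(2, 5, 4, 5)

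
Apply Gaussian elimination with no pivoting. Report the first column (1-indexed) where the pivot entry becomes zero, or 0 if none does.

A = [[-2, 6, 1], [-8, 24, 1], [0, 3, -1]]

first zero-pivot column = 2

Naive forward elimination:
R2 <- R2 - (4)*R1:  [  0   0  -3 ]
Matrix at this point:
[ -2  6   1 ]
[  0  0  -3 ]
[  0  3  -1 ]
Pivot entry (2,2) is zero but row 3 has 3 in column 2 -> naive elimination stops; a row interchange (e.g. R2 <-> R3) would be required here.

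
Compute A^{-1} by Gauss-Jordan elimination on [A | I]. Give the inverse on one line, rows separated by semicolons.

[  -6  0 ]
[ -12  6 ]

inverse = [-1/6 0; -1/3 1/6]

Gauss-Jordan on [A | I]:
R1 <- (1/-6)*R1:  [    1     0  |  -1/6     0 ]
R2 <- R2 - (-12)*R1:  [  0   6  |  -2   1 ]
R2 <- (1/6)*R2:  [    0     1  |  -1/3   1/6 ]
Right block of [I | A^{-1}] is the inverse:
[ -1/6    0 ]
[ -1/3  1/6 ]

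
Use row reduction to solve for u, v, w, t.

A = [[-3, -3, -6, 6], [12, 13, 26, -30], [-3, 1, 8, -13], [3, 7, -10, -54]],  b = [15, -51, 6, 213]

(-2, 1, -5, -3)

Forward elimination on [A|b]:
R2 <- R2 - (-4)*R1:  [  0   1   2  -6   9 ]
R3 <- R3 - (1)*R1:  [   0    4   14  -19   -9 ]
R4 <- R4 - (-1)*R1:  [   0    4  -16  -48  228 ]
R3 <- R3 - (4)*R2:  [   0    0    6    5  -45 ]
R4 <- R4 - (4)*R2:  [   0    0  -24  -24  192 ]
R4 <- R4 - (-4)*R3:  [  0   0   0  -4  12 ]
Row echelon form:
[ -3  -3  -6   6  |   15 ]
[  0   1   2  -6  |    9 ]
[  0   0   6   5  |  -45 ]
[  0   0   0  -4  |   12 ]
Back-substitution:
t = (12) / -4 = -3
w = (-45 - (5)*(-3)) / 6 = -5
v = (9 - (2)*(-5) - (-6)*(-3)) / 1 = 1
u = (15 - (-3)*(1) - (-6)*(-5) - (6)*(-3)) / -3 = -2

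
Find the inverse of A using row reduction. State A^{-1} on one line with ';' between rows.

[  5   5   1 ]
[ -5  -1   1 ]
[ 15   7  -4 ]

Gauss-Jordan on [A | I]:
R1 <- (1/5)*R1:  [   1    1  1/5  |  1/5    0    0 ]
R2 <- R2 - (-5)*R1:  [ 0  4  2  |  1  1  0 ]
R3 <- R3 - (15)*R1:  [  0  -8  -7  |  -3   0   1 ]
R2 <- (1/4)*R2:  [   0    1  1/2  |  1/4  1/4    0 ]
R1 <- R1 - (1)*R2:  [     1      0  -3/10  |  -1/20   -1/4      0 ]
R3 <- R3 - (-8)*R2:  [  0   0  -3  |  -1   2   1 ]
R3 <- (1/-3)*R3:  [    0     0     1  |   1/3  -2/3  -1/3 ]
R1 <- R1 - (-3/10)*R3:  [     1      0      0  |   1/20  -9/20  -1/10 ]
R2 <- R2 - (1/2)*R3:  [    0     1     0  |  1/12  7/12   1/6 ]
Right block of [I | A^{-1}] is the inverse:
[ 1/20  -9/20  -1/10 ]
[ 1/12   7/12    1/6 ]
[  1/3   -2/3   -1/3 ]

inverse = [1/20 -9/20 -1/10; 1/12 7/12 1/6; 1/3 -2/3 -1/3]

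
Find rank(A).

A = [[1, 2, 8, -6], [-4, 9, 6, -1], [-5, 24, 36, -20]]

Row reduction:
R2 <- R2 - (-4)*R1:  [   0   17   38  -25 ]
R3 <- R3 - (-5)*R1:  [   0   34   76  -50 ]
R3 <- R3 - (2)*R2:  [ 0  0  0  0 ]
Row echelon form:
[ 1   2   8   -6 ]
[ 0  17  38  -25 ]
[ 0   0   0    0 ]
Nonzero rows / pivot columns: 2

rank(A) = 2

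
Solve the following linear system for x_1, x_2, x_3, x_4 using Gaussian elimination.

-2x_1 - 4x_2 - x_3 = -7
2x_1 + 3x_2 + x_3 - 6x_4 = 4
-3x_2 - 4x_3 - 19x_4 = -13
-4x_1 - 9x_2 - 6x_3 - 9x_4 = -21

Forward elimination on [A|b]:
R2 <- R2 - (-1)*R1:  [  0  -1   0  -6  -3 ]
R4 <- R4 - (2)*R1:  [  0  -1  -4  -9  -7 ]
R3 <- R3 - (3)*R2:  [  0   0  -4  -1  -4 ]
R4 <- R4 - (1)*R2:  [  0   0  -4  -3  -4 ]
R4 <- R4 - (1)*R3:  [  0   0   0  -2   0 ]
Row echelon form:
[ -2  -4  -1   0  |  -7 ]
[  0  -1   0  -6  |  -3 ]
[  0   0  -4  -1  |  -4 ]
[  0   0   0  -2  |   0 ]
Back-substitution:
x_4 = (0) / -2 = 0
x_3 = (-4 - (-1)*(0)) / -4 = 1
x_2 = (-3 - (-6)*(0)) / -1 = 3
x_1 = (-7 - (-4)*(3) - (-1)*(1)) / -2 = -3

(-3, 3, 1, 0)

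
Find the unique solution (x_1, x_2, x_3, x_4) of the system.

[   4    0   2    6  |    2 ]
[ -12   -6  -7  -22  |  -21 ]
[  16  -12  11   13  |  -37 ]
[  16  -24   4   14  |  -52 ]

Forward elimination on [A|b]:
R2 <- R2 - (-3)*R1:  [   0   -6   -1   -4  -15 ]
R3 <- R3 - (4)*R1:  [   0  -12    3  -11  -45 ]
R4 <- R4 - (4)*R1:  [   0  -24   -4  -10  -60 ]
R3 <- R3 - (2)*R2:  [   0    0    5   -3  -15 ]
R4 <- R4 - (4)*R2:  [ 0  0  0  6  0 ]
Row echelon form:
[ 4   0   2   6  |    2 ]
[ 0  -6  -1  -4  |  -15 ]
[ 0   0   5  -3  |  -15 ]
[ 0   0   0   6  |    0 ]
Back-substitution:
x_4 = (0) / 6 = 0
x_3 = (-15 - (-3)*(0)) / 5 = -3
x_2 = (-15 - (-1)*(-3) - (-4)*(0)) / -6 = 3
x_1 = (2 - (2)*(-3) - (6)*(0)) / 4 = 2

(2, 3, -3, 0)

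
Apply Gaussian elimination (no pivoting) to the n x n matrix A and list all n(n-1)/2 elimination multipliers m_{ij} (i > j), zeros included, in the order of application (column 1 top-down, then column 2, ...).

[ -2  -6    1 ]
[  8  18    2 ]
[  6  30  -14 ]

multipliers: -4, -3, -2

Forward elimination:
R2 <- R2 - (-4)*R1:  [  0  -6   6 ]
R3 <- R3 - (-3)*R1:  [   0   12  -11 ]
R3 <- R3 - (-2)*R2:  [ 0  0  1 ]
Multipliers (in order of application): m_{21} = -4, m_{31} = -3, m_{32} = -2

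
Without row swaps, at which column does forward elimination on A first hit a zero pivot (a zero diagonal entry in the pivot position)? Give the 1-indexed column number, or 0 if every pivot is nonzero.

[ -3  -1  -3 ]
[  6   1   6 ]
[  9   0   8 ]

Naive forward elimination:
R2 <- R2 - (-2)*R1:  [  0  -1   0 ]
R3 <- R3 - (-3)*R1:  [  0  -3  -1 ]
R3 <- R3 - (3)*R2:  [  0   0  -1 ]
All pivots nonzero; naive elimination completes without hitting a zero pivot.

first zero-pivot column = 0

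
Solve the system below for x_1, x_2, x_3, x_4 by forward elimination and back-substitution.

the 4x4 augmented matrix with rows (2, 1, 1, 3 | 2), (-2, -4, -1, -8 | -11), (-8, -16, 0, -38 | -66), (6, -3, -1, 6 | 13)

(-2, -2, -1, 3)

Forward elimination on [A|b]:
R2 <- R2 - (-1)*R1:  [  0  -3   0  -5  -9 ]
R3 <- R3 - (-4)*R1:  [   0  -12    4  -26  -58 ]
R4 <- R4 - (3)*R1:  [  0  -6  -4  -3   7 ]
R3 <- R3 - (4)*R2:  [   0    0    4   -6  -22 ]
R4 <- R4 - (2)*R2:  [  0   0  -4   7  25 ]
R4 <- R4 - (-1)*R3:  [ 0  0  0  1  3 ]
Row echelon form:
[ 2   1  1   3  |    2 ]
[ 0  -3  0  -5  |   -9 ]
[ 0   0  4  -6  |  -22 ]
[ 0   0  0   1  |    3 ]
Back-substitution:
x_4 = (3) / 1 = 3
x_3 = (-22 - (-6)*(3)) / 4 = -1
x_2 = (-9 - (-5)*(3)) / -3 = -2
x_1 = (2 - (1)*(-2) - (1)*(-1) - (3)*(3)) / 2 = -2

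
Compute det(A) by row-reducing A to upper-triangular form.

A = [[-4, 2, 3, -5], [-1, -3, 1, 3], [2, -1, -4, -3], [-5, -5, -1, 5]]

Forward elimination:
R2 <- R2 - (1/4)*R1:  [    0  -7/2   1/4  17/4 ]
R3 <- R3 - (-1/2)*R1:  [     0      0   -5/2  -11/2 ]
R4 <- R4 - (5/4)*R1:  [     0  -15/2  -19/4   45/4 ]
R4 <- R4 - (15/7)*R2:  [     0      0  -37/7   15/7 ]
R4 <- R4 - (74/35)*R3:  [      0       0       0  482/35 ]
Upper-triangular form:
[ -4     2     3      -5 ]
[  0  -7/2   1/4    17/4 ]
[  0     0  -5/2   -11/2 ]
[  0     0     0  482/35 ]
det(A) = (-1)^0 * (-4) * (-7/2) * (-5/2) * (482/35) = -482  (0 row swaps -> sign +1)

det(A) = -482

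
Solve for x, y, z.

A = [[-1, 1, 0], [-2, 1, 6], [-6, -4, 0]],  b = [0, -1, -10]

Forward elimination on [A|b]:
R2 <- R2 - (2)*R1:  [  0  -1   6  -1 ]
R3 <- R3 - (6)*R1:  [   0  -10    0  -10 ]
R3 <- R3 - (10)*R2:  [   0    0  -60    0 ]
Row echelon form:
[ -1   1    0  |   0 ]
[  0  -1    6  |  -1 ]
[  0   0  -60  |   0 ]
Back-substitution:
z = (0) / -60 = 0
y = (-1 - (6)*(0)) / -1 = 1
x = (0 - (1)*(1)) / -1 = 1

(1, 1, 0)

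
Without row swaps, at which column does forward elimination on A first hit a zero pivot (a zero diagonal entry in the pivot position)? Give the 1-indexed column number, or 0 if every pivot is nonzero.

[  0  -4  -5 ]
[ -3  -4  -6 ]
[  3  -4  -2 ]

Naive forward elimination:
Pivot entry (1,1) is zero but row 2 has -3 in column 1 -> naive elimination stops; a row interchange (e.g. R1 <-> R2) would be required here.

first zero-pivot column = 1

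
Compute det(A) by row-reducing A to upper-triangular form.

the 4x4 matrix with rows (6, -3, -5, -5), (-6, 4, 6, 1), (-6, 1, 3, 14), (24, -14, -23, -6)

det(A) = 6

Forward elimination:
R2 <- R2 - (-1)*R1:  [  0   1   1  -4 ]
R3 <- R3 - (-1)*R1:  [  0  -2  -2   9 ]
R4 <- R4 - (4)*R1:  [  0  -2  -3  14 ]
R3 <- R3 - (-2)*R2:  [ 0  0  0  1 ]
R4 <- R4 - (-2)*R2:  [  0   0  -1   6 ]
R3 <-> R4   (pivot in column 3 was zero)
[ 6  -3  -5  -5 ]
[ 0   1   1  -4 ]
[ 0   0  -1   6 ]
[ 0   0   0   1 ]
Upper-triangular form:
[ 6  -3  -5  -5 ]
[ 0   1   1  -4 ]
[ 0   0  -1   6 ]
[ 0   0   0   1 ]
det(A) = (-1)^1 * (6) * (1) * (-1) * (1) = 6  (1 row swap -> sign -1)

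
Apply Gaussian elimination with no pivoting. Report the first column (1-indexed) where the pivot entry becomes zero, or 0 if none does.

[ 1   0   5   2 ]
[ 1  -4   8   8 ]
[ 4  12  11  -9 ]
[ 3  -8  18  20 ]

Naive forward elimination:
R2 <- R2 - (1)*R1:  [  0  -4   3   6 ]
R3 <- R3 - (4)*R1:  [   0   12   -9  -17 ]
R4 <- R4 - (3)*R1:  [  0  -8   3  14 ]
R3 <- R3 - (-3)*R2:  [ 0  0  0  1 ]
R4 <- R4 - (2)*R2:  [  0   0  -3   2 ]
Matrix at this point:
[ 1   0   5  2 ]
[ 0  -4   3  6 ]
[ 0   0   0  1 ]
[ 0   0  -3  2 ]
Pivot entry (3,3) is zero but row 4 has -3 in column 3 -> naive elimination stops; a row interchange (e.g. R3 <-> R4) would be required here.

first zero-pivot column = 3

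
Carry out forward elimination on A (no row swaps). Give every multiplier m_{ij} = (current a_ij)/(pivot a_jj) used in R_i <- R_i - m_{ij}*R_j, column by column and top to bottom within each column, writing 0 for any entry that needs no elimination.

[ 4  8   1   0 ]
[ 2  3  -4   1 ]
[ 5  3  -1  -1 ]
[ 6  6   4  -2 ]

multipliers: 1/2, 5/4, 3/2, 7, 6, 118/117

Forward elimination:
R2 <- R2 - (1/2)*R1:  [    0    -1  -9/2     1 ]
R3 <- R3 - (5/4)*R1:  [    0    -7  -9/4    -1 ]
R4 <- R4 - (3/2)*R1:  [   0   -6  5/2   -2 ]
R3 <- R3 - (7)*R2:  [     0      0  117/4     -8 ]
R4 <- R4 - (6)*R2:  [    0     0  59/2    -8 ]
R4 <- R4 - (118/117)*R3:  [     0      0      0  8/117 ]
Multipliers (in order of application): m_{21} = 1/2, m_{31} = 5/4, m_{41} = 3/2, m_{32} = 7, m_{42} = 6, m_{43} = 118/117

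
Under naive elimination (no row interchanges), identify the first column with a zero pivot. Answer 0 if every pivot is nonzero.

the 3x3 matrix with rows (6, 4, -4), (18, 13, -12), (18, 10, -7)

Naive forward elimination:
R2 <- R2 - (3)*R1:  [ 0  1  0 ]
R3 <- R3 - (3)*R1:  [  0  -2   5 ]
R3 <- R3 - (-2)*R2:  [ 0  0  5 ]
All pivots nonzero; naive elimination completes without hitting a zero pivot.

first zero-pivot column = 0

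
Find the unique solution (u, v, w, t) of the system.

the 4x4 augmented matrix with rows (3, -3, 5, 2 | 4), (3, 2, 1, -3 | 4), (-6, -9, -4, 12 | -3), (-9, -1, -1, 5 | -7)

Forward elimination on [A|b]:
R2 <- R2 - (1)*R1:  [  0   5  -4  -5   0 ]
R3 <- R3 - (-2)*R1:  [   0  -15    6   16    5 ]
R4 <- R4 - (-3)*R1:  [   0  -10   14   11    5 ]
R3 <- R3 - (-3)*R2:  [  0   0  -6   1   5 ]
R4 <- R4 - (-2)*R2:  [ 0  0  6  1  5 ]
R4 <- R4 - (-1)*R3:  [  0   0   0   2  10 ]
Row echelon form:
[ 3  -3   5   2  |   4 ]
[ 0   5  -4  -5  |   0 ]
[ 0   0  -6   1  |   5 ]
[ 0   0   0   2  |  10 ]
Back-substitution:
t = (10) / 2 = 5
w = (5 - (1)*(5)) / -6 = 0
v = (0 - (-4)*(0) - (-5)*(5)) / 5 = 5
u = (4 - (-3)*(5) - (5)*(0) - (2)*(5)) / 3 = 3

(3, 5, 0, 5)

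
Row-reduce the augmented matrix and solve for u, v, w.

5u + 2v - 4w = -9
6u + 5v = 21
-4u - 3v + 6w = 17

(1, 3, 5)

Forward elimination on [A|b]:
R2 <- R2 - (6/5)*R1:  [     0   13/5   24/5  159/5 ]
R3 <- R3 - (-4/5)*R1:  [    0  -7/5  14/5  49/5 ]
R3 <- R3 - (-7/13)*R2:  [      0       0   70/13  350/13 ]
Row echelon form:
[ 5     2     -4  |      -9 ]
[ 0  13/5   24/5  |   159/5 ]
[ 0     0  70/13  |  350/13 ]
Back-substitution:
w = (350/13) / (70/13) = 5
v = (159/5 - (24/5)*(5)) / (13/5) = 3
u = (-9 - (2)*(3) - (-4)*(5)) / 5 = 1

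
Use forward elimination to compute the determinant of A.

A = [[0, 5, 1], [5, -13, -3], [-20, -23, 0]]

det(A) = -75

Forward elimination:
R1 <-> R2   (pivot in column 1 was zero)
[   5  -13  -3 ]
[   0    5   1 ]
[ -20  -23   0 ]
R3 <- R3 - (-4)*R1:  [   0  -75  -12 ]
R3 <- R3 - (-15)*R2:  [ 0  0  3 ]
Upper-triangular form:
[ 5  -13  -3 ]
[ 0    5   1 ]
[ 0    0   3 ]
det(A) = (-1)^1 * (5) * (5) * (3) = -75  (1 row swap -> sign -1)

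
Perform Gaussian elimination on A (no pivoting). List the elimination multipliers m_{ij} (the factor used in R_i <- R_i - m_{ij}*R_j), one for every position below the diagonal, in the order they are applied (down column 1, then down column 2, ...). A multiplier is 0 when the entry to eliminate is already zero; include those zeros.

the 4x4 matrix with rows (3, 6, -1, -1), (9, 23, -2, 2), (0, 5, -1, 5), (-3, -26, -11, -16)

multipliers: 3, 0, -1, 1, -4, 4

Forward elimination:
R2 <- R2 - (3)*R1:  [ 0  5  1  5 ]
R3: entry in column 1 is already 0 -> m_{31} = 0 (no row operation needed)
R4 <- R4 - (-1)*R1:  [   0  -20  -12  -17 ]
R3 <- R3 - (1)*R2:  [  0   0  -2   0 ]
R4 <- R4 - (-4)*R2:  [  0   0  -8   3 ]
R4 <- R4 - (4)*R3:  [ 0  0  0  3 ]
Multipliers (in order of application): m_{21} = 3, m_{31} = 0, m_{41} = -1, m_{32} = 1, m_{42} = -4, m_{43} = 4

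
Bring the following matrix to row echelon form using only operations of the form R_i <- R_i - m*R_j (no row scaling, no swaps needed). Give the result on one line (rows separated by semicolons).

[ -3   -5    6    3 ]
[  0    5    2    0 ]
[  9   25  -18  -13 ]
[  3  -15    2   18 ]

Forward elimination:
R3 <- R3 - (-3)*R1:  [  0  10   0  -4 ]
R4 <- R4 - (-1)*R1:  [   0  -20    8   21 ]
R3 <- R3 - (2)*R2:  [  0   0  -4  -4 ]
R4 <- R4 - (-4)*R2:  [  0   0  16  21 ]
R4 <- R4 - (-4)*R3:  [ 0  0  0  5 ]
Row echelon form:
[ -3  -5   6   3 ]
[  0   5   2   0 ]
[  0   0  -4  -4 ]
[  0   0   0   5 ]

REF = [-3 -5 6 3; 0 5 2 0; 0 0 -4 -4; 0 0 0 5]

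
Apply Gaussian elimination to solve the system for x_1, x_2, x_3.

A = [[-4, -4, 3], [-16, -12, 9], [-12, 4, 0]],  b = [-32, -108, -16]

Forward elimination on [A|b]:
R2 <- R2 - (4)*R1:  [  0   4  -3  20 ]
R3 <- R3 - (3)*R1:  [  0  16  -9  80 ]
R3 <- R3 - (4)*R2:  [ 0  0  3  0 ]
Row echelon form:
[ -4  -4   3  |  -32 ]
[  0   4  -3  |   20 ]
[  0   0   3  |    0 ]
Back-substitution:
x_3 = (0) / 3 = 0
x_2 = (20 - (-3)*(0)) / 4 = 5
x_1 = (-32 - (-4)*(5) - (3)*(0)) / -4 = 3

(3, 5, 0)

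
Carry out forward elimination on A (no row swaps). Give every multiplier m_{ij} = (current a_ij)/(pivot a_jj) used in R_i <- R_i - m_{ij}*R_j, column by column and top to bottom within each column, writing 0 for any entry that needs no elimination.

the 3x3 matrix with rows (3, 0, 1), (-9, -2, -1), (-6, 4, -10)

multipliers: -3, -2, -2

Forward elimination:
R2 <- R2 - (-3)*R1:  [  0  -2   2 ]
R3 <- R3 - (-2)*R1:  [  0   4  -8 ]
R3 <- R3 - (-2)*R2:  [  0   0  -4 ]
Multipliers (in order of application): m_{21} = -3, m_{31} = -2, m_{32} = -2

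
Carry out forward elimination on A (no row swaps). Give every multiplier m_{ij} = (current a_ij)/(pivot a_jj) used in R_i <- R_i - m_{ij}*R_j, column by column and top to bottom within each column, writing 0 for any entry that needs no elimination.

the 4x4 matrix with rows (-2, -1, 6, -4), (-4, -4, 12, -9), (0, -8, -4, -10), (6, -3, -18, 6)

Forward elimination:
R2 <- R2 - (2)*R1:  [  0  -2   0  -1 ]
R3: entry in column 1 is already 0 -> m_{31} = 0 (no row operation needed)
R4 <- R4 - (-3)*R1:  [  0  -6   0  -6 ]
R3 <- R3 - (4)*R2:  [  0   0  -4  -6 ]
R4 <- R4 - (3)*R2:  [  0   0   0  -3 ]
R4: entry in column 3 is already 0 -> m_{43} = 0 (no row operation needed)
Multipliers (in order of application): m_{21} = 2, m_{31} = 0, m_{41} = -3, m_{32} = 4, m_{42} = 3, m_{43} = 0

multipliers: 2, 0, -3, 4, 3, 0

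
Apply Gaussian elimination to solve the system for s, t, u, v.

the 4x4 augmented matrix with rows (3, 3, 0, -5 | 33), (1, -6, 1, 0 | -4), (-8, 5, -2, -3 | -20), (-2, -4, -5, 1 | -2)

Forward elimination on [A|b]:
R2 <- R2 - (1/3)*R1:  [   0   -7    1  5/3  -15 ]
R3 <- R3 - (-8/3)*R1:  [     0     13     -2  -49/3     68 ]
R4 <- R4 - (-2/3)*R1:  [    0    -2    -5  -7/3    20 ]
R3 <- R3 - (-13/7)*R2:  [       0        0     -1/7  -278/21    281/7 ]
R4 <- R4 - (2/7)*R2:  [      0       0   -37/7  -59/21   170/7 ]
R4 <- R4 - (37)*R3:  [     0      0      0    487  -1461 ]
Row echelon form:
[ 3   3     0       -5  |     33 ]
[ 0  -7     1      5/3  |    -15 ]
[ 0   0  -1/7  -278/21  |  281/7 ]
[ 0   0     0      487  |  -1461 ]
Back-substitution:
v = (-1461) / 487 = -3
u = (281/7 - (-278/21)*(-3)) / (-1/7) = -3
t = (-15 - (1)*(-3) - (5/3)*(-3)) / -7 = 1
s = (33 - (3)*(1) - (-5)*(-3)) / 3 = 5

(5, 1, -3, -3)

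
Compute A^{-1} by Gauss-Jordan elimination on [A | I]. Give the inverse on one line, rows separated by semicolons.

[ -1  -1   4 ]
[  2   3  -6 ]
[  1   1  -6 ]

Gauss-Jordan on [A | I]:
R1 <- (1/-1)*R1:  [  1   1  -4  |  -1   0   0 ]
R2 <- R2 - (2)*R1:  [ 0  1  2  |  2  1  0 ]
R3 <- R3 - (1)*R1:  [  0   0  -2  |   1   0   1 ]
R1 <- R1 - (1)*R2:  [  1   0  -6  |  -3  -1   0 ]
R3 <- (1/-2)*R3:  [    0     0     1  |  -1/2     0  -1/2 ]
R1 <- R1 - (-6)*R3:  [  1   0   0  |  -6  -1  -3 ]
R2 <- R2 - (2)*R3:  [ 0  1  0  |  3  1  1 ]
Right block of [I | A^{-1}] is the inverse:
[   -6  -1    -3 ]
[    3   1     1 ]
[ -1/2   0  -1/2 ]

inverse = [-6 -1 -3; 3 1 1; -1/2 0 -1/2]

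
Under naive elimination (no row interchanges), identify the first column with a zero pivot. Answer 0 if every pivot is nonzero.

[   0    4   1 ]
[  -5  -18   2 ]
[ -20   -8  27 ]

Naive forward elimination:
Pivot entry (1,1) is zero but row 2 has -5 in column 1 -> naive elimination stops; a row interchange (e.g. R1 <-> R2) would be required here.

first zero-pivot column = 1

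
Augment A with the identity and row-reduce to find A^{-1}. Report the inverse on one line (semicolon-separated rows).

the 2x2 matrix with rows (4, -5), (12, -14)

inverse = [-7/2 5/4; -3 1]

Gauss-Jordan on [A | I]:
R1 <- (1/4)*R1:  [    1  -5/4  |   1/4     0 ]
R2 <- R2 - (12)*R1:  [  0   1  |  -3   1 ]
R1 <- R1 - (-5/4)*R2:  [    1     0  |  -7/2   5/4 ]
Right block of [I | A^{-1}] is the inverse:
[ -7/2  5/4 ]
[   -3    1 ]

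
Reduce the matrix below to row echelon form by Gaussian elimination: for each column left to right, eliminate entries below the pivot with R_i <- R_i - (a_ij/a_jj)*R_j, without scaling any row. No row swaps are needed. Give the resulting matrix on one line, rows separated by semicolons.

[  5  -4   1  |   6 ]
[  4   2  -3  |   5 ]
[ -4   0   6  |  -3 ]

REF = [5 -4 1 6; 0 26/5 -19/5 1/5; 0 0 58/13 25/13]

Forward elimination:
R2 <- R2 - (4/5)*R1:  [     0   26/5  -19/5    1/5 ]
R3 <- R3 - (-4/5)*R1:  [     0  -16/5   34/5    9/5 ]
R3 <- R3 - (-8/13)*R2:  [     0      0  58/13  25/13 ]
Row echelon form:
[ 5    -4      1  |      6 ]
[ 0  26/5  -19/5  |    1/5 ]
[ 0     0  58/13  |  25/13 ]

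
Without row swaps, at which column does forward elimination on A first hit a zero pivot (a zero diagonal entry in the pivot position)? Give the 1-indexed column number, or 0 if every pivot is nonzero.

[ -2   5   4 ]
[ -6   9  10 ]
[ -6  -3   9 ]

first zero-pivot column = 0

Naive forward elimination:
R2 <- R2 - (3)*R1:  [  0  -6  -2 ]
R3 <- R3 - (3)*R1:  [   0  -18   -3 ]
R3 <- R3 - (3)*R2:  [ 0  0  3 ]
All pivots nonzero; naive elimination completes without hitting a zero pivot.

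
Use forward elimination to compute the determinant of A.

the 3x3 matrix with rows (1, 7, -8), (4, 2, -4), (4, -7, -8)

det(A) = 356

Forward elimination:
R2 <- R2 - (4)*R1:  [   0  -26   28 ]
R3 <- R3 - (4)*R1:  [   0  -35   24 ]
R3 <- R3 - (35/26)*R2:  [       0        0  -178/13 ]
Upper-triangular form:
[ 1    7       -8 ]
[ 0  -26       28 ]
[ 0    0  -178/13 ]
det(A) = (-1)^0 * (1) * (-26) * (-178/13) = 356  (0 row swaps -> sign +1)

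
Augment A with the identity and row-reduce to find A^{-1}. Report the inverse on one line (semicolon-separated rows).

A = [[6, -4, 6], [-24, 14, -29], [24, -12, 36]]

inverse = [-13/2 -3 -4/3; -7 -3 -5/4; 2 1 1/2]

Gauss-Jordan on [A | I]:
R1 <- (1/6)*R1:  [    1  -2/3     1  |   1/6     0     0 ]
R2 <- R2 - (-24)*R1:  [  0  -2  -5  |   4   1   0 ]
R3 <- R3 - (24)*R1:  [  0   4  12  |  -4   0   1 ]
R2 <- (1/-2)*R2:  [    0     1   5/2  |    -2  -1/2     0 ]
R1 <- R1 - (-2/3)*R2:  [    1     0   8/3  |  -7/6  -1/3     0 ]
R3 <- R3 - (4)*R2:  [ 0  0  2  |  4  2  1 ]
R3 <- (1/2)*R3:  [   0    0    1  |    2    1  1/2 ]
R1 <- R1 - (8/3)*R3:  [     1      0      0  |  -13/2     -3   -4/3 ]
R2 <- R2 - (5/2)*R3:  [    0     1     0  |    -7    -3  -5/4 ]
Right block of [I | A^{-1}] is the inverse:
[ -13/2  -3  -4/3 ]
[    -7  -3  -5/4 ]
[     2   1   1/2 ]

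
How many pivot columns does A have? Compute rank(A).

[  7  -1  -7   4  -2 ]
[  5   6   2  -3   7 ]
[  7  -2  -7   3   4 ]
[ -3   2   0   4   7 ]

Row reduction:
R2 <- R2 - (5/7)*R1:  [     0   47/7      7  -41/7   59/7 ]
R3 <- R3 - (1)*R1:  [  0  -1   0  -1   6 ]
R4 <- R4 - (-3/7)*R1:  [    0  11/7    -3  40/7  43/7 ]
R3 <- R3 - (-7/47)*R2:  [      0       0   49/47  -88/47  341/47 ]
R4 <- R4 - (11/47)*R2:  [       0        0  -218/47   333/47   196/47 ]
R4 <- R4 - (-218/49)*R3:  [       0        0        0   -61/49  1786/49 ]
Row echelon form:
[ 7    -1     -7       4       -2 ]
[ 0  47/7      7   -41/7     59/7 ]
[ 0     0  49/47  -88/47   341/47 ]
[ 0     0      0  -61/49  1786/49 ]
Nonzero rows / pivot columns: 4

rank(A) = 4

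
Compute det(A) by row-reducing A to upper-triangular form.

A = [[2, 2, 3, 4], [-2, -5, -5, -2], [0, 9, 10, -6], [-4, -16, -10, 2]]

det(A) = -48

Forward elimination:
R2 <- R2 - (-1)*R1:  [  0  -3  -2   2 ]
R4 <- R4 - (-2)*R1:  [   0  -12   -4   10 ]
R3 <- R3 - (-3)*R2:  [ 0  0  4  0 ]
R4 <- R4 - (4)*R2:  [ 0  0  4  2 ]
R4 <- R4 - (1)*R3:  [ 0  0  0  2 ]
Upper-triangular form:
[ 2   2   3  4 ]
[ 0  -3  -2  2 ]
[ 0   0   4  0 ]
[ 0   0   0  2 ]
det(A) = (-1)^0 * (2) * (-3) * (4) * (2) = -48  (0 row swaps -> sign +1)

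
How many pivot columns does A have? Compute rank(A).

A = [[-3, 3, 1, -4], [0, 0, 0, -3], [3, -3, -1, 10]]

Row reduction:
R3 <- R3 - (-1)*R1:  [ 0  0  0  6 ]
R3 <- R3 - (-2)*R2:  [ 0  0  0  0 ]
Row echelon form:
[ -3  3  1  -4 ]
[  0  0  0  -3 ]
[  0  0  0   0 ]
Nonzero rows / pivot columns: 2

rank(A) = 2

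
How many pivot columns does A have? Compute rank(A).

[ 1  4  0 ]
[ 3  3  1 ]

Row reduction:
R2 <- R2 - (3)*R1:  [  0  -9   1 ]
Row echelon form:
[ 1   4  0 ]
[ 0  -9  1 ]
Nonzero rows / pivot columns: 2

rank(A) = 2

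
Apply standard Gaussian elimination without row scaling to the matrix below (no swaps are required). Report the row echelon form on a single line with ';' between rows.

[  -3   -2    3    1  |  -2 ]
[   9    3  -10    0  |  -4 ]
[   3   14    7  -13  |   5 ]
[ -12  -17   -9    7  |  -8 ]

Forward elimination:
R2 <- R2 - (-3)*R1:  [   0   -3   -1    3  -10 ]
R3 <- R3 - (-1)*R1:  [   0   12   10  -12    3 ]
R4 <- R4 - (4)*R1:  [   0   -9  -21    3    0 ]
R3 <- R3 - (-4)*R2:  [   0    0    6    0  -37 ]
R4 <- R4 - (3)*R2:  [   0    0  -18   -6   30 ]
R4 <- R4 - (-3)*R3:  [   0    0    0   -6  -81 ]
Row echelon form:
[ -3  -2   3   1  |   -2 ]
[  0  -3  -1   3  |  -10 ]
[  0   0   6   0  |  -37 ]
[  0   0   0  -6  |  -81 ]

REF = [-3 -2 3 1 -2; 0 -3 -1 3 -10; 0 0 6 0 -37; 0 0 0 -6 -81]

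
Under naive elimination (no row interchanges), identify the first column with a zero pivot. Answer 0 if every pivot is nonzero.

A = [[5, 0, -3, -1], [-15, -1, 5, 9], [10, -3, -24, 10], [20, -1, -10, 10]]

Naive forward elimination:
R2 <- R2 - (-3)*R1:  [  0  -1  -4   6 ]
R3 <- R3 - (2)*R1:  [   0   -3  -18   12 ]
R4 <- R4 - (4)*R1:  [  0  -1   2  14 ]
R3 <- R3 - (3)*R2:  [  0   0  -6  -6 ]
R4 <- R4 - (1)*R2:  [ 0  0  6  8 ]
R4 <- R4 - (-1)*R3:  [ 0  0  0  2 ]
All pivots nonzero; naive elimination completes without hitting a zero pivot.

first zero-pivot column = 0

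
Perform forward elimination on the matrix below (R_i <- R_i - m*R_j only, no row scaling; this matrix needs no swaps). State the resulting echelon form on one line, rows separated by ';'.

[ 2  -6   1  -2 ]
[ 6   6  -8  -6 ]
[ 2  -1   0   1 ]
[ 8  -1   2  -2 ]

REF = [2 -6 1 -2; 0 24 -11 0; 0 0 31/24 3; 0 0 0 -429/31]

Forward elimination:
R2 <- R2 - (3)*R1:  [   0   24  -11    0 ]
R3 <- R3 - (1)*R1:  [  0   5  -1   3 ]
R4 <- R4 - (4)*R1:  [  0  23  -2   6 ]
R3 <- R3 - (5/24)*R2:  [     0      0  31/24      3 ]
R4 <- R4 - (23/24)*R2:  [      0       0  205/24       6 ]
R4 <- R4 - (205/31)*R3:  [       0        0        0  -429/31 ]
Row echelon form:
[ 2  -6      1       -2 ]
[ 0  24    -11        0 ]
[ 0   0  31/24        3 ]
[ 0   0      0  -429/31 ]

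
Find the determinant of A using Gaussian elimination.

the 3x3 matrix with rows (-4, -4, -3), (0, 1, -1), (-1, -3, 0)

det(A) = 5

Forward elimination:
R3 <- R3 - (1/4)*R1:  [   0   -2  3/4 ]
R3 <- R3 - (-2)*R2:  [    0     0  -5/4 ]
Upper-triangular form:
[ -4  -4    -3 ]
[  0   1    -1 ]
[  0   0  -5/4 ]
det(A) = (-1)^0 * (-4) * (1) * (-5/4) = 5  (0 row swaps -> sign +1)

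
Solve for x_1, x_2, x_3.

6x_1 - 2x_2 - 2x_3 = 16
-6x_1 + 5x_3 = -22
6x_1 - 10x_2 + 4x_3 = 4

(2, 0, -2)

Forward elimination on [A|b]:
R2 <- R2 - (-1)*R1:  [  0  -2   3  -6 ]
R3 <- R3 - (1)*R1:  [   0   -8    6  -12 ]
R3 <- R3 - (4)*R2:  [  0   0  -6  12 ]
Row echelon form:
[ 6  -2  -2  |  16 ]
[ 0  -2   3  |  -6 ]
[ 0   0  -6  |  12 ]
Back-substitution:
x_3 = (12) / -6 = -2
x_2 = (-6 - (3)*(-2)) / -2 = 0
x_1 = (16 - (-2)*(0) - (-2)*(-2)) / 6 = 2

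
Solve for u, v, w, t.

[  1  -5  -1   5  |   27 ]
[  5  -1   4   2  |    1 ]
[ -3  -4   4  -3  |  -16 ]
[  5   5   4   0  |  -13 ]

Forward elimination on [A|b]:
R2 <- R2 - (5)*R1:  [    0    24     9   -23  -134 ]
R3 <- R3 - (-3)*R1:  [   0  -19    1   12   65 ]
R4 <- R4 - (5)*R1:  [    0    30     9   -25  -148 ]
R3 <- R3 - (-19/24)*R2:  [       0        0     65/8  -149/24  -493/12 ]
R4 <- R4 - (5/4)*R2:  [    0     0  -9/4  15/4  39/2 ]
R4 <- R4 - (-18/65)*R3:  [      0       0       0  132/65  528/65 ]
Row echelon form:
[ 1  -5    -1        5  |       27 ]
[ 0  24     9      -23  |     -134 ]
[ 0   0  65/8  -149/24  |  -493/12 ]
[ 0   0     0   132/65  |   528/65 ]
Back-substitution:
t = (528/65) / (132/65) = 4
w = (-493/12 - (-149/24)*(4)) / (65/8) = -2
v = (-134 - (9)*(-2) - (-23)*(4)) / 24 = -1
u = (27 - (-5)*(-1) - (-1)*(-2) - (5)*(4)) / 1 = 0

(0, -1, -2, 4)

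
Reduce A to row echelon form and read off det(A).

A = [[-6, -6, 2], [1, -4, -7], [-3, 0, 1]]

Forward elimination:
R2 <- R2 - (-1/6)*R1:  [     0     -5  -20/3 ]
R3 <- R3 - (1/2)*R1:  [ 0  3  0 ]
R3 <- R3 - (-3/5)*R2:  [  0   0  -4 ]
Upper-triangular form:
[ -6  -6      2 ]
[  0  -5  -20/3 ]
[  0   0     -4 ]
det(A) = (-1)^0 * (-6) * (-5) * (-4) = -120  (0 row swaps -> sign +1)

det(A) = -120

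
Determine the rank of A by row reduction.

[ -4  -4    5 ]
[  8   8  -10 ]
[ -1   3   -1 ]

Row reduction:
R2 <- R2 - (-2)*R1:  [ 0  0  0 ]
R3 <- R3 - (1/4)*R1:  [    0     4  -9/4 ]
R2 <-> R3   (pivot in column 2 was zero)
[ -4  -4     5 ]
[  0   4  -9/4 ]
[  0   0     0 ]
Row echelon form:
[ -4  -4     5 ]
[  0   4  -9/4 ]
[  0   0     0 ]
Nonzero rows / pivot columns: 2

rank(A) = 2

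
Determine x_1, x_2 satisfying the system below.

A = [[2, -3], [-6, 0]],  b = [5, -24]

Forward elimination on [A|b]:
R2 <- R2 - (-3)*R1:  [  0  -9  -9 ]
Row echelon form:
[ 2  -3  |   5 ]
[ 0  -9  |  -9 ]
Back-substitution:
x_2 = (-9) / -9 = 1
x_1 = (5 - (-3)*(1)) / 2 = 4

(4, 1)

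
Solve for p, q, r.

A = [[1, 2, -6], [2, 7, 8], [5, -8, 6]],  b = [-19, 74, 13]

(3, 4, 5)

Forward elimination on [A|b]:
R2 <- R2 - (2)*R1:  [   0    3   20  112 ]
R3 <- R3 - (5)*R1:  [   0  -18   36  108 ]
R3 <- R3 - (-6)*R2:  [   0    0  156  780 ]
Row echelon form:
[ 1  2   -6  |  -19 ]
[ 0  3   20  |  112 ]
[ 0  0  156  |  780 ]
Back-substitution:
r = (780) / 156 = 5
q = (112 - (20)*(5)) / 3 = 4
p = (-19 - (2)*(4) - (-6)*(5)) / 1 = 3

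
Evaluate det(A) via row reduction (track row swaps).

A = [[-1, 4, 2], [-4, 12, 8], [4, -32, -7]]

Forward elimination:
R2 <- R2 - (4)*R1:  [  0  -4   0 ]
R3 <- R3 - (-4)*R1:  [   0  -16    1 ]
R3 <- R3 - (4)*R2:  [ 0  0  1 ]
Upper-triangular form:
[ -1   4  2 ]
[  0  -4  0 ]
[  0   0  1 ]
det(A) = (-1)^0 * (-1) * (-4) * (1) = 4  (0 row swaps -> sign +1)

det(A) = 4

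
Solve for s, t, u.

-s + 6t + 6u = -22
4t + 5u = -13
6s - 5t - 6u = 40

(4, -2, -1)

Forward elimination on [A|b]:
R3 <- R3 - (-6)*R1:  [   0   31   30  -92 ]
R3 <- R3 - (31/4)*R2:  [     0      0  -35/4   35/4 ]
Row echelon form:
[ -1  6      6  |   -22 ]
[  0  4      5  |   -13 ]
[  0  0  -35/4  |  35/4 ]
Back-substitution:
u = (35/4) / (-35/4) = -1
t = (-13 - (5)*(-1)) / 4 = -2
s = (-22 - (6)*(-2) - (6)*(-1)) / -1 = 4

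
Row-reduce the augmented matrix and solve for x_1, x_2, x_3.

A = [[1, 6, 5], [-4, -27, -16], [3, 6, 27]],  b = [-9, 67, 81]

(1, -5, 4)

Forward elimination on [A|b]:
R2 <- R2 - (-4)*R1:  [  0  -3   4  31 ]
R3 <- R3 - (3)*R1:  [   0  -12   12  108 ]
R3 <- R3 - (4)*R2:  [   0    0   -4  -16 ]
Row echelon form:
[ 1   6   5  |   -9 ]
[ 0  -3   4  |   31 ]
[ 0   0  -4  |  -16 ]
Back-substitution:
x_3 = (-16) / -4 = 4
x_2 = (31 - (4)*(4)) / -3 = -5
x_1 = (-9 - (6)*(-5) - (5)*(4)) / 1 = 1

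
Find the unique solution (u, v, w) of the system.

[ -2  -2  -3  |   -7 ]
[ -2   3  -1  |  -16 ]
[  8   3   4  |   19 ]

Forward elimination on [A|b]:
R2 <- R2 - (1)*R1:  [  0   5   2  -9 ]
R3 <- R3 - (-4)*R1:  [  0  -5  -8  -9 ]
R3 <- R3 - (-1)*R2:  [   0    0   -6  -18 ]
Row echelon form:
[ -2  -2  -3  |   -7 ]
[  0   5   2  |   -9 ]
[  0   0  -6  |  -18 ]
Back-substitution:
w = (-18) / -6 = 3
v = (-9 - (2)*(3)) / 5 = -3
u = (-7 - (-2)*(-3) - (-3)*(3)) / -2 = 2

(2, -3, 3)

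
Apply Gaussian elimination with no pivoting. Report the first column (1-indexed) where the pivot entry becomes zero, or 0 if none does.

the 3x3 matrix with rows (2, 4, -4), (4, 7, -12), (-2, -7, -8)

Naive forward elimination:
R2 <- R2 - (2)*R1:  [  0  -1  -4 ]
R3 <- R3 - (-1)*R1:  [   0   -3  -12 ]
R3 <- R3 - (3)*R2:  [ 0  0  0 ]
Matrix at this point:
[ 2   4  -4 ]
[ 0  -1  -4 ]
[ 0   0   0 ]
Pivot entry (3,3) in the last row is zero and there are no rows below to swap with -> zero pivot in column 3 (A is singular).

first zero-pivot column = 3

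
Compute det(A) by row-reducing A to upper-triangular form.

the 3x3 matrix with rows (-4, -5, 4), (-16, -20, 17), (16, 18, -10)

Forward elimination:
R2 <- R2 - (4)*R1:  [ 0  0  1 ]
R3 <- R3 - (-4)*R1:  [  0  -2   6 ]
R2 <-> R3   (pivot in column 2 was zero)
[ -4  -5  4 ]
[  0  -2  6 ]
[  0   0  1 ]
Upper-triangular form:
[ -4  -5  4 ]
[  0  -2  6 ]
[  0   0  1 ]
det(A) = (-1)^1 * (-4) * (-2) * (1) = -8  (1 row swap -> sign -1)

det(A) = -8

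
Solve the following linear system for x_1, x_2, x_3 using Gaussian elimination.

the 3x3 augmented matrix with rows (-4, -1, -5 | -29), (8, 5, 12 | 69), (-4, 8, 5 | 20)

(2, 1, 4)

Forward elimination on [A|b]:
R2 <- R2 - (-2)*R1:  [  0   3   2  11 ]
R3 <- R3 - (1)*R1:  [  0   9  10  49 ]
R3 <- R3 - (3)*R2:  [  0   0   4  16 ]
Row echelon form:
[ -4  -1  -5  |  -29 ]
[  0   3   2  |   11 ]
[  0   0   4  |   16 ]
Back-substitution:
x_3 = (16) / 4 = 4
x_2 = (11 - (2)*(4)) / 3 = 1
x_1 = (-29 - (-1)*(1) - (-5)*(4)) / -4 = 2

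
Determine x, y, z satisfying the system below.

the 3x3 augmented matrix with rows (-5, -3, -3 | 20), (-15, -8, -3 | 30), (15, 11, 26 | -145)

(-1, 0, -5)

Forward elimination on [A|b]:
R2 <- R2 - (3)*R1:  [   0    1    6  -30 ]
R3 <- R3 - (-3)*R1:  [   0    2   17  -85 ]
R3 <- R3 - (2)*R2:  [   0    0    5  -25 ]
Row echelon form:
[ -5  -3  -3  |   20 ]
[  0   1   6  |  -30 ]
[  0   0   5  |  -25 ]
Back-substitution:
z = (-25) / 5 = -5
y = (-30 - (6)*(-5)) / 1 = 0
x = (20 - (-3)*(0) - (-3)*(-5)) / -5 = -1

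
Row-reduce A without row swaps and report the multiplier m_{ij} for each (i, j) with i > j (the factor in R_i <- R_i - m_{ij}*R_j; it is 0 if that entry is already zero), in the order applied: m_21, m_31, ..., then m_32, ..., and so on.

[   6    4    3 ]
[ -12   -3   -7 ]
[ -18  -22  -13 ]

Forward elimination:
R2 <- R2 - (-2)*R1:  [  0   5  -1 ]
R3 <- R3 - (-3)*R1:  [   0  -10   -4 ]
R3 <- R3 - (-2)*R2:  [  0   0  -6 ]
Multipliers (in order of application): m_{21} = -2, m_{31} = -3, m_{32} = -2

multipliers: -2, -3, -2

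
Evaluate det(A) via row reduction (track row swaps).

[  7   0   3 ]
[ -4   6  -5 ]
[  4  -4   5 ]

Forward elimination:
R2 <- R2 - (-4/7)*R1:  [     0      6  -23/7 ]
R3 <- R3 - (4/7)*R1:  [    0    -4  23/7 ]
R3 <- R3 - (-2/3)*R2:  [     0      0  23/21 ]
Upper-triangular form:
[ 7  0      3 ]
[ 0  6  -23/7 ]
[ 0  0  23/21 ]
det(A) = (-1)^0 * (7) * (6) * (23/21) = 46  (0 row swaps -> sign +1)

det(A) = 46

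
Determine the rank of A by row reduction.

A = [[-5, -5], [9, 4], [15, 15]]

Row reduction:
R2 <- R2 - (-9/5)*R1:  [  0  -5 ]
R3 <- R3 - (-3)*R1:  [ 0  0 ]
Row echelon form:
[ -5  -5 ]
[  0  -5 ]
[  0   0 ]
Nonzero rows / pivot columns: 2

rank(A) = 2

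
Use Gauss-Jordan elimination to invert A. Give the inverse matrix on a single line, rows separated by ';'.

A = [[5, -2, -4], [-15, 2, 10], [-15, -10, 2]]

inverse = [13/5 11/10 -3/10; -3 -5/4 1/4; 9/2 2 -1/2]

Gauss-Jordan on [A | I]:
R1 <- (1/5)*R1:  [    1  -2/5  -4/5  |   1/5     0     0 ]
R2 <- R2 - (-15)*R1:  [  0  -4  -2  |   3   1   0 ]
R3 <- R3 - (-15)*R1:  [   0  -16  -10  |    3    0    1 ]
R2 <- (1/-4)*R2:  [    0     1   1/2  |  -3/4  -1/4     0 ]
R1 <- R1 - (-2/5)*R2:  [     1      0   -3/5  |  -1/10  -1/10      0 ]
R3 <- R3 - (-16)*R2:  [  0   0  -2  |  -9  -4   1 ]
R3 <- (1/-2)*R3:  [    0     0     1  |   9/2     2  -1/2 ]
R1 <- R1 - (-3/5)*R3:  [     1      0      0  |   13/5  11/10  -3/10 ]
R2 <- R2 - (1/2)*R3:  [    0     1     0  |    -3  -5/4   1/4 ]
Right block of [I | A^{-1}] is the inverse:
[ 13/5  11/10  -3/10 ]
[   -3   -5/4    1/4 ]
[  9/2      2   -1/2 ]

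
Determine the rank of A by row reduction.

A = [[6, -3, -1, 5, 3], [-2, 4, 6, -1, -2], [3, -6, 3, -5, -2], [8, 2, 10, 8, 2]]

rank(A) = 3

Row reduction:
R2 <- R2 - (-1/3)*R1:  [    0     3  17/3   2/3    -1 ]
R3 <- R3 - (1/2)*R1:  [     0   -9/2    7/2  -15/2   -7/2 ]
R4 <- R4 - (4/3)*R1:  [    0     6  34/3   4/3    -2 ]
R3 <- R3 - (-3/2)*R2:  [     0      0     12  -13/2     -5 ]
R4 <- R4 - (2)*R2:  [ 0  0  0  0  0 ]
Row echelon form:
[ 6  -3    -1      5   3 ]
[ 0   3  17/3    2/3  -1 ]
[ 0   0    12  -13/2  -5 ]
[ 0   0     0      0   0 ]
Nonzero rows / pivot columns: 3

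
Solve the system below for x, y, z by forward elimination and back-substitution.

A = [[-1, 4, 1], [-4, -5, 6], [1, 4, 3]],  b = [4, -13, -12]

Forward elimination on [A|b]:
R2 <- R2 - (4)*R1:  [   0  -21    2  -29 ]
R3 <- R3 - (-1)*R1:  [  0   8   4  -8 ]
R3 <- R3 - (-8/21)*R2:  [       0        0   100/21  -400/21 ]
Row echelon form:
[ -1    4       1  |        4 ]
[  0  -21       2  |      -29 ]
[  0    0  100/21  |  -400/21 ]
Back-substitution:
z = (-400/21) / (100/21) = -4
y = (-29 - (2)*(-4)) / -21 = 1
x = (4 - (4)*(1) - (1)*(-4)) / -1 = -4

(-4, 1, -4)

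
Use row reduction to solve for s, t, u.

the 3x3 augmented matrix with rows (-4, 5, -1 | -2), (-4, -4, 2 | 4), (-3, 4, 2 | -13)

Forward elimination on [A|b]:
R2 <- R2 - (1)*R1:  [  0  -9   3   6 ]
R3 <- R3 - (3/4)*R1:  [     0    1/4   11/4  -23/2 ]
R3 <- R3 - (-1/36)*R2:  [     0      0   17/6  -34/3 ]
Row echelon form:
[ -4   5    -1  |     -2 ]
[  0  -9     3  |      6 ]
[  0   0  17/6  |  -34/3 ]
Back-substitution:
u = (-34/3) / (17/6) = -4
t = (6 - (3)*(-4)) / -9 = -2
s = (-2 - (5)*(-2) - (-1)*(-4)) / -4 = -1

(-1, -2, -4)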